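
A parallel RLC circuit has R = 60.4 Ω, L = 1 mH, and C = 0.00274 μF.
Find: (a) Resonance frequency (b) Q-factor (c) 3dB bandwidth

Step 1 — Resonance: ω₀ = 1/√(LC) = 1/√(0.001·2.74e-09) = 6.041e+05 rad/s.
Step 2 — f₀ = ω₀/(2π) = 9.615e+04 Hz.
Step 3 — Parallel Q: Q = R/(ω₀L) = 60.4/(6.041e+05·0.001) = 0.09998.
Step 4 — Bandwidth: Δω = ω₀/Q = 6.042e+06 rad/s; BW = Δω/(2π) = 9.617e+05 Hz.

(a) f₀ = 9.615e+04 Hz  (b) Q = 0.09998  (c) BW = 9.617e+05 Hz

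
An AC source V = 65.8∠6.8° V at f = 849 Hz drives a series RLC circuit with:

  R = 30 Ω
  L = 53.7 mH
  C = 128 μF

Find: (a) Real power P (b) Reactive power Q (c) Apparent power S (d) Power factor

Step 1 — Angular frequency: ω = 2π·f = 2π·849 = 5334 rad/s.
Step 2 — Component impedances:
  R: Z = R = 30 Ω
  L: Z = jωL = j·5334·0.0537 = 0 + j286.5 Ω
  C: Z = 1/(jωC) = -j/(ω·C) = 0 - j1.465 Ω
Step 3 — Series combination: Z_total = R + L + C = 30 + j285 Ω = 286.6∠84.0° Ω.
Step 4 — Source phasor: V = 65.8∠6.8° V = 65.34 + j7.791 V.
Step 5 — Current: I = V / Z = 0.05091 - j0.2239 A = 0.2296∠-77.2° A.
Step 6 — Complex power: S = V·I* = 1.582 + j15.03 VA.
Step 7 — Real power: P = Re(S) = 1.582 W.
Step 8 — Reactive power: Q = Im(S) = 15.03 VAR.
Step 9 — Apparent power: |S| = 15.11 VA.
Step 10 — Power factor: PF = P/|S| = 0.1047 (lagging).

(a) P = 1.582 W  (b) Q = 15.03 VAR  (c) S = 15.11 VA  (d) PF = 0.1047 (lagging)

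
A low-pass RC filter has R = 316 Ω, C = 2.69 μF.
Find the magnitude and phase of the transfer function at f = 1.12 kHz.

Step 1 — Angular frequency: ω = 2π·1120 = 7037 rad/s.
Step 2 — Transfer function: H(jω) = 1/(1 + jωRC).
Step 3 — Denominator: 1 + jωRC = 1 + j·7037·316·2.69e-06 = 1 + j5.982.
Step 4 — H = 0.02719 - j0.1626.
Step 5 — Magnitude: |H| = 0.1649 (-15.7 dB); phase: φ = -80.5°.

|H| = 0.1649 (-15.7 dB), φ = -80.5°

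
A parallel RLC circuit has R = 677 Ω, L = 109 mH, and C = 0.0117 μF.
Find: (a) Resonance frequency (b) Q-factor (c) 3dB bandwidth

Step 1 — Resonance: ω₀ = 1/√(LC) = 1/√(0.109·1.17e-08) = 2.8e+04 rad/s.
Step 2 — f₀ = ω₀/(2π) = 4457 Hz.
Step 3 — Parallel Q: Q = R/(ω₀L) = 677/(2.8e+04·0.109) = 0.2218.
Step 4 — Bandwidth: Δω = ω₀/Q = 1.262e+05 rad/s; BW = Δω/(2π) = 2.009e+04 Hz.

(a) f₀ = 4457 Hz  (b) Q = 0.2218  (c) BW = 2.009e+04 Hz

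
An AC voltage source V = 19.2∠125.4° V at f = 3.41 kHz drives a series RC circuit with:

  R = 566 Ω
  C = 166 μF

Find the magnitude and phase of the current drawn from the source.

Step 1 — Angular frequency: ω = 2π·f = 2π·3410 = 2.143e+04 rad/s.
Step 2 — Component impedances:
  R: Z = R = 566 Ω
  C: Z = 1/(jωC) = -j/(ω·C) = 0 - j0.2812 Ω
Step 3 — Series combination: Z_total = R + C = 566 - j0.2812 Ω = 566∠-0.0° Ω.
Step 4 — Source phasor: V = 19.2∠125.4° V = -11.12 + j15.65 V.
Step 5 — Ohm's law: I = V / Z_total = (-11.12 + j15.65) / (566 - j0.2812) = -0.01966 + j0.02764 A.
Step 6 — Convert to polar: |I| = 0.03392 A, ∠I = 125.4°.

I = 0.03392∠125.4° A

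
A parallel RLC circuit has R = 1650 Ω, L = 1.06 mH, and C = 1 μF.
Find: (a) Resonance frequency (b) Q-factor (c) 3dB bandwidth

Step 1 — Resonance: ω₀ = 1/√(LC) = 1/√(0.00106·1e-06) = 3.071e+04 rad/s.
Step 2 — f₀ = ω₀/(2π) = 4888 Hz.
Step 3 — Parallel Q: Q = R/(ω₀L) = 1650/(3.071e+04·0.00106) = 50.68.
Step 4 — Bandwidth: Δω = ω₀/Q = 606.1 rad/s; BW = Δω/(2π) = 96.46 Hz.

(a) f₀ = 4888 Hz  (b) Q = 50.68  (c) BW = 96.46 Hz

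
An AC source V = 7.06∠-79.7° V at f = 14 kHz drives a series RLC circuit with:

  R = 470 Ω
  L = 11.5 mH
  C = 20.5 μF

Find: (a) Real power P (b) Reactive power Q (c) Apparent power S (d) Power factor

Step 1 — Angular frequency: ω = 2π·f = 2π·1.4e+04 = 8.796e+04 rad/s.
Step 2 — Component impedances:
  R: Z = R = 470 Ω
  L: Z = jωL = j·8.796e+04·0.0115 = 0 + j1012 Ω
  C: Z = 1/(jωC) = -j/(ω·C) = 0 - j0.5545 Ω
Step 3 — Series combination: Z_total = R + L + C = 470 + j1011 Ω = 1115∠65.1° Ω.
Step 4 — Source phasor: V = 7.06∠-79.7° V = 1.262 - j6.946 V.
Step 5 — Current: I = V / Z = -0.005172 - j0.003653 A = 0.006332∠-144.8° A.
Step 6 — Complex power: S = V·I* = 0.01885 + j0.04054 VA.
Step 7 — Real power: P = Re(S) = 0.01885 W.
Step 8 — Reactive power: Q = Im(S) = 0.04054 VAR.
Step 9 — Apparent power: |S| = 0.04471 VA.
Step 10 — Power factor: PF = P/|S| = 0.4215 (lagging).

(a) P = 0.01885 W  (b) Q = 0.04054 VAR  (c) S = 0.04471 VA  (d) PF = 0.4215 (lagging)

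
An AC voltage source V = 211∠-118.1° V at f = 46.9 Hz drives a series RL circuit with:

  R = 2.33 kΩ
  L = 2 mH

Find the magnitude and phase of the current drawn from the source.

Step 1 — Angular frequency: ω = 2π·f = 2π·46.9 = 294.7 rad/s.
Step 2 — Component impedances:
  R: Z = R = 2330 Ω
  L: Z = jωL = j·294.7·0.002 = 0 + j0.5894 Ω
Step 3 — Series combination: Z_total = R + L = 2330 + j0.5894 Ω = 2330∠0.0° Ω.
Step 4 — Source phasor: V = 211∠-118.1° V = -99.38 - j186.1 V.
Step 5 — Ohm's law: I = V / Z_total = (-99.38 - j186.1) / (2330 + j0.5894) = -0.04267 - j0.07987 A.
Step 6 — Convert to polar: |I| = 0.09056 A, ∠I = -118.1°.

I = 0.09056∠-118.1° A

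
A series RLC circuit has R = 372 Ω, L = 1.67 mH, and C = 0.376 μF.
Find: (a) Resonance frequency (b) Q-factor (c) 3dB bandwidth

Step 1 — Resonance: ω₀ = 1/√(LC) = 1/√(0.00167·3.76e-07) = 3.991e+04 rad/s.
Step 2 — f₀ = ω₀/(2π) = 6351 Hz.
Step 3 — Series Q: Q = ω₀L/R = 3.991e+04·0.00167/372 = 0.1792.
Step 4 — Bandwidth: Δω = ω₀/Q = 2.228e+05 rad/s; BW = Δω/(2π) = 3.545e+04 Hz.

(a) f₀ = 6351 Hz  (b) Q = 0.1792  (c) BW = 3.545e+04 Hz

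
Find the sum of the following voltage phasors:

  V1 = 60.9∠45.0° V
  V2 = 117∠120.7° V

Step 1 — Convert each phasor to rectangular form:
  V1 = 60.9·(cos(45.0°) + j·sin(45.0°)) = 43.06 + j43.06 V
  V2 = 117·(cos(120.7°) + j·sin(120.7°)) = -59.73 + j100.6 V
Step 2 — Sum components: V_total = -16.67 + j143.7 V.
Step 3 — Convert to polar: |V_total| = 144.6 V, ∠V_total = 96.6°.

V_total = 144.6∠96.6° V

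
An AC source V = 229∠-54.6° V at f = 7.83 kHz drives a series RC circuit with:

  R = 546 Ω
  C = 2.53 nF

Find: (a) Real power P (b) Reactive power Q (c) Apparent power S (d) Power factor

Step 1 — Angular frequency: ω = 2π·f = 2π·7830 = 4.92e+04 rad/s.
Step 2 — Component impedances:
  R: Z = R = 546 Ω
  C: Z = 1/(jωC) = -j/(ω·C) = 0 - j8034 Ω
Step 3 — Series combination: Z_total = R + C = 546 - j8034 Ω = 8053∠-86.1° Ω.
Step 4 — Source phasor: V = 229∠-54.6° V = 132.7 - j186.7 V.
Step 5 — Current: I = V / Z = 0.02424 + j0.01486 A = 0.02844∠31.5° A.
Step 6 — Complex power: S = V·I* = 0.4416 - j6.497 VA.
Step 7 — Real power: P = Re(S) = 0.4416 W.
Step 8 — Reactive power: Q = Im(S) = -6.497 VAR.
Step 9 — Apparent power: |S| = 6.512 VA.
Step 10 — Power factor: PF = P/|S| = 0.0678 (leading).

(a) P = 0.4416 W  (b) Q = -6.497 VAR  (c) S = 6.512 VA  (d) PF = 0.0678 (leading)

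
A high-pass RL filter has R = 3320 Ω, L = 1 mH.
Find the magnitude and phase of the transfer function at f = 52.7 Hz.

Step 1 — Angular frequency: ω = 2π·52.7 = 331.1 rad/s.
Step 2 — Transfer function: H(jω) = jωL/(R + jωL).
Step 3 — Numerator jωL = j·0.3311; denominator R + jωL = 3320 + j0.3311.
Step 4 — H = 9.947e-09 + j9.974e-05.
Step 5 — Magnitude: |H| = 9.974e-05 (-80.0 dB); phase: φ = 90.0°.

|H| = 9.974e-05 (-80.0 dB), φ = 90.0°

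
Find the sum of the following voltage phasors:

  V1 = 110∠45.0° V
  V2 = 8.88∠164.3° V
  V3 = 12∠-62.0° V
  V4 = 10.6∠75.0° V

Step 1 — Convert each phasor to rectangular form:
  V1 = 110·(cos(45.0°) + j·sin(45.0°)) = 77.78 + j77.78 V
  V2 = 8.88·(cos(164.3°) + j·sin(164.3°)) = -8.549 + j2.403 V
  V3 = 12·(cos(-62.0°) + j·sin(-62.0°)) = 5.634 - j10.6 V
  V4 = 10.6·(cos(75.0°) + j·sin(75.0°)) = 2.743 + j10.24 V
Step 2 — Sum components: V_total = 77.61 + j79.83 V.
Step 3 — Convert to polar: |V_total| = 111.3 V, ∠V_total = 45.8°.

V_total = 111.3∠45.8° V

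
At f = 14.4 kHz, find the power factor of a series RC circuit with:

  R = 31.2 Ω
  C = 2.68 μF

Step 1 — Angular frequency: ω = 2π·f = 2π·1.44e+04 = 9.048e+04 rad/s.
Step 2 — Component impedances:
  R: Z = R = 31.2 Ω
  C: Z = 1/(jωC) = -j/(ω·C) = 0 - j4.124 Ω
Step 3 — Series combination: Z_total = R + C = 31.2 - j4.124 Ω = 31.47∠-7.5° Ω.
Step 4 — Power factor: PF = cos(φ) = Re(Z)/|Z| = 31.2/31.47 = 0.9914.
Step 5 — Type: Im(Z) = -4.124 ⇒ leading (phase φ = -7.5°).

PF = 0.9914 (leading, φ = -7.5°)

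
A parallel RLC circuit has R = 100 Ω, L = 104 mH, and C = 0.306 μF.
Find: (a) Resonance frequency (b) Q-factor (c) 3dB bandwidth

Step 1 — Resonance: ω₀ = 1/√(LC) = 1/√(0.104·3.06e-07) = 5606 rad/s.
Step 2 — f₀ = ω₀/(2π) = 892.2 Hz.
Step 3 — Parallel Q: Q = R/(ω₀L) = 100/(5606·0.104) = 0.1715.
Step 4 — Bandwidth: Δω = ω₀/Q = 3.268e+04 rad/s; BW = Δω/(2π) = 5201 Hz.

(a) f₀ = 892.2 Hz  (b) Q = 0.1715  (c) BW = 5201 Hz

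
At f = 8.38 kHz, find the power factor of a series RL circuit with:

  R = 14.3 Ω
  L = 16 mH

Step 1 — Angular frequency: ω = 2π·f = 2π·8380 = 5.265e+04 rad/s.
Step 2 — Component impedances:
  R: Z = R = 14.3 Ω
  L: Z = jωL = j·5.265e+04·0.016 = 0 + j842.4 Ω
Step 3 — Series combination: Z_total = R + L = 14.3 + j842.4 Ω = 842.6∠89.0° Ω.
Step 4 — Power factor: PF = cos(φ) = Re(Z)/|Z| = 14.3/842.6 = 0.01697.
Step 5 — Type: Im(Z) = 842.4 ⇒ lagging (phase φ = 89.0°).

PF = 0.01697 (lagging, φ = 89.0°)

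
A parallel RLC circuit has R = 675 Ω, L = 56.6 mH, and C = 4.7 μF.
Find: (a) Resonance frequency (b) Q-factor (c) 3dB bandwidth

Step 1 — Resonance: ω₀ = 1/√(LC) = 1/√(0.0566·4.7e-06) = 1939 rad/s.
Step 2 — f₀ = ω₀/(2π) = 308.6 Hz.
Step 3 — Parallel Q: Q = R/(ω₀L) = 675/(1939·0.0566) = 6.151.
Step 4 — Bandwidth: Δω = ω₀/Q = 315.2 rad/s; BW = Δω/(2π) = 50.17 Hz.

(a) f₀ = 308.6 Hz  (b) Q = 6.151  (c) BW = 50.17 Hz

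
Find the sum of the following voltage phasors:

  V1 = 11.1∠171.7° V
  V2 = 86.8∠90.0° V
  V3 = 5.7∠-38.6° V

Step 1 — Convert each phasor to rectangular form:
  V1 = 11.1·(cos(171.7°) + j·sin(171.7°)) = -10.98 + j1.602 V
  V2 = 86.8·(cos(90.0°) + j·sin(90.0°)) = 0 + j86.8 V
  V3 = 5.7·(cos(-38.6°) + j·sin(-38.6°)) = 4.455 - j3.556 V
Step 2 — Sum components: V_total = -6.529 + j84.85 V.
Step 3 — Convert to polar: |V_total| = 85.1 V, ∠V_total = 94.4°.

V_total = 85.1∠94.4° V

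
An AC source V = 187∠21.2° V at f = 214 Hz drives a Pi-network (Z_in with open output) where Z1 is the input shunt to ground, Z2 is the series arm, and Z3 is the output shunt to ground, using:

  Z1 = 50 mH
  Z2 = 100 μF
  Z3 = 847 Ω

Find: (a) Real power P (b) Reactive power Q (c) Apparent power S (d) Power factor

Step 1 — Angular frequency: ω = 2π·f = 2π·214 = 1345 rad/s.
Step 2 — Component impedances:
  Z1: Z = jωL = j·1345·0.05 = 0 + j67.23 Ω
  Z2: Z = 1/(jωC) = -j/(ω·C) = 0 - j7.437 Ω
  Z3: Z = R = 847 Ω
Step 3 — With open output, the series arm Z2 and the output shunt Z3 appear in series to ground: Z2 + Z3 = 847 - j7.437 Ω.
Step 4 — Parallel with input shunt Z1: Z_in = Z1 || (Z2 + Z3) = 5.31 + j66.86 Ω = 67.07∠85.5° Ω.
Step 5 — Source phasor: V = 187∠21.2° V = 174.3 + j67.62 V.
Step 6 — Current: I = V / Z = 1.211 - j2.512 A = 2.788∠-64.3° A.
Step 7 — Complex power: S = V·I* = 41.28 + j519.8 VA.
Step 8 — Real power: P = Re(S) = 41.28 W.
Step 9 — Reactive power: Q = Im(S) = 519.8 VAR.
Step 10 — Apparent power: |S| = 521.4 VA.
Step 11 — Power factor: PF = P/|S| = 0.07917 (lagging).

(a) P = 41.28 W  (b) Q = 519.8 VAR  (c) S = 521.4 VA  (d) PF = 0.07917 (lagging)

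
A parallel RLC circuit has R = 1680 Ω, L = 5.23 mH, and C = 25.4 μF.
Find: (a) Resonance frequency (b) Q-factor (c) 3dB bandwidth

Step 1 — Resonance: ω₀ = 1/√(LC) = 1/√(0.00523·2.54e-05) = 2744 rad/s.
Step 2 — f₀ = ω₀/(2π) = 436.7 Hz.
Step 3 — Parallel Q: Q = R/(ω₀L) = 1680/(2744·0.00523) = 117.1.
Step 4 — Bandwidth: Δω = ω₀/Q = 23.43 rad/s; BW = Δω/(2π) = 3.73 Hz.

(a) f₀ = 436.7 Hz  (b) Q = 117.1  (c) BW = 3.73 Hz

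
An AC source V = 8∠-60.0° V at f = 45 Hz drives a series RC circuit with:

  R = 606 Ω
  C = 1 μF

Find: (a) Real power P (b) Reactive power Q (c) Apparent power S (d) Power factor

Step 1 — Angular frequency: ω = 2π·f = 2π·45 = 282.7 rad/s.
Step 2 — Component impedances:
  R: Z = R = 606 Ω
  C: Z = 1/(jωC) = -j/(ω·C) = 0 - j3537 Ω
Step 3 — Series combination: Z_total = R + C = 606 - j3537 Ω = 3588∠-80.3° Ω.
Step 4 — Source phasor: V = 8∠-60.0° V = 4 - j6.928 V.
Step 5 — Current: I = V / Z = 0.002091 + j0.0007726 A = 0.002229∠20.3° A.
Step 6 — Complex power: S = V·I* = 0.003012 - j0.01758 VA.
Step 7 — Real power: P = Re(S) = 0.003012 W.
Step 8 — Reactive power: Q = Im(S) = -0.01758 VAR.
Step 9 — Apparent power: |S| = 0.01784 VA.
Step 10 — Power factor: PF = P/|S| = 0.1689 (leading).

(a) P = 0.003012 W  (b) Q = -0.01758 VAR  (c) S = 0.01784 VA  (d) PF = 0.1689 (leading)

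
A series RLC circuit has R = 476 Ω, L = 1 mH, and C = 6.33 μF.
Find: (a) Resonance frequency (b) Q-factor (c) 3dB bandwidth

Step 1 — Resonance condition Im(Z)=0 gives ω₀ = 1/√(LC).
Step 2 — ω₀ = 1/√(0.001·6.33e-06) = 1.257e+04 rad/s.
Step 3 — f₀ = ω₀/(2π) = 2000 Hz.
Step 4 — Series Q: Q = ω₀L/R = 1.257e+04·0.001/476 = 0.02641.
Step 5 — 3dB bandwidth: Δω = ω₀/Q = 4.76e+05 rad/s; BW = Δω/(2π) = 7.576e+04 Hz.

(a) f₀ = 2000 Hz  (b) Q = 0.02641  (c) BW = 7.576e+04 Hz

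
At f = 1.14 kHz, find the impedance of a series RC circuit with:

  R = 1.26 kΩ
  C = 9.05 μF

Step 1 — Angular frequency: ω = 2π·f = 2π·1140 = 7163 rad/s.
Step 2 — Component impedances:
  R: Z = R = 1260 Ω
  C: Z = 1/(jωC) = -j/(ω·C) = 0 - j15.43 Ω
Step 3 — Series combination: Z_total = R + C = 1260 - j15.43 Ω = 1260∠-0.7° Ω.

Z = 1260 - j15.43 Ω = 1260∠-0.7° Ω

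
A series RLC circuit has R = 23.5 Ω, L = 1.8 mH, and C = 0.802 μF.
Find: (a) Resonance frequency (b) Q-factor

Step 1 — Resonance condition Im(Z)=0 gives ω₀ = 1/√(LC).
Step 2 — ω₀ = 1/√(0.0018·8.02e-07) = 2.632e+04 rad/s.
Step 3 — f₀ = ω₀/(2π) = 4189 Hz.
Step 4 — Series Q: Q = ω₀L/R = 2.632e+04·0.0018/23.5 = 2.016.

(a) f₀ = 4189 Hz  (b) Q = 2.016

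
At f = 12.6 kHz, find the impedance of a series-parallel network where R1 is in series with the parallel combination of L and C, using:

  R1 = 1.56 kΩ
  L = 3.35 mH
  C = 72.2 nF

Step 1 — Angular frequency: ω = 2π·f = 2π·1.26e+04 = 7.917e+04 rad/s.
Step 2 — Component impedances:
  R1: Z = R = 1560 Ω
  L: Z = jωL = j·7.917e+04·0.00335 = 0 + j265.2 Ω
  C: Z = 1/(jωC) = -j/(ω·C) = 0 - j174.9 Ω
Step 3 — Parallel branch: L || C = 1/(1/L + 1/C) = 0 - j514 Ω.
Step 4 — Series with R1: Z_total = R1 + (L || C) = 1560 - j514 Ω = 1643∠-18.2° Ω.

Z = 1560 - j514 Ω = 1643∠-18.2° Ω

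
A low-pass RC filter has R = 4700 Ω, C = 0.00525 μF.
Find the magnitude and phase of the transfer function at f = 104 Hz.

Step 1 — Angular frequency: ω = 2π·104 = 653.5 rad/s.
Step 2 — Transfer function: H(jω) = 1/(1 + jωRC).
Step 3 — Denominator: 1 + jωRC = 1 + j·653.5·4700·5.25e-09 = 1 + j0.01612.
Step 4 — H = 0.9997 - j0.01612.
Step 5 — Magnitude: |H| = 0.9999 (-0.0 dB); phase: φ = -0.9°.

|H| = 0.9999 (-0.0 dB), φ = -0.9°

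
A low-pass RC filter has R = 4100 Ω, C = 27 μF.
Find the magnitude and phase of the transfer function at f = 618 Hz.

Step 1 — Angular frequency: ω = 2π·618 = 3883 rad/s.
Step 2 — Transfer function: H(jω) = 1/(1 + jωRC).
Step 3 — Denominator: 1 + jωRC = 1 + j·3883·4100·2.7e-05 = 1 + j429.8.
Step 4 — H = 5.412e-06 - j0.002326.
Step 5 — Magnitude: |H| = 0.002326 (-52.7 dB); phase: φ = -89.9°.

|H| = 0.002326 (-52.7 dB), φ = -89.9°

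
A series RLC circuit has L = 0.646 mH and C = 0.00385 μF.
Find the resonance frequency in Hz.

Step 1 — Resonance condition Im(Z)=0 gives ω₀ = 1/√(LC).
Step 2 — ω₀ = 1/√(0.000646·3.85e-09) = 6.341e+05 rad/s.
Step 3 — f₀ = ω₀/(2π) = 1.009e+05 Hz.

f₀ = 1.009e+05 Hz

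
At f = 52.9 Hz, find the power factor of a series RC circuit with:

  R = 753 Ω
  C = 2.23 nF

Step 1 — Angular frequency: ω = 2π·f = 2π·52.9 = 332.4 rad/s.
Step 2 — Component impedances:
  R: Z = R = 753 Ω
  C: Z = 1/(jωC) = -j/(ω·C) = 0 - j1.349e+06 Ω
Step 3 — Series combination: Z_total = R + C = 753 - j1.349e+06 Ω = 1.349e+06∠-90.0° Ω.
Step 4 — Power factor: PF = cos(φ) = Re(Z)/|Z| = 753/1.3491e+06 = 0.0005581.
Step 5 — Type: Im(Z) = -1.349e+06 ⇒ leading (phase φ = -90.0°).

PF = 0.0005581 (leading, φ = -90.0°)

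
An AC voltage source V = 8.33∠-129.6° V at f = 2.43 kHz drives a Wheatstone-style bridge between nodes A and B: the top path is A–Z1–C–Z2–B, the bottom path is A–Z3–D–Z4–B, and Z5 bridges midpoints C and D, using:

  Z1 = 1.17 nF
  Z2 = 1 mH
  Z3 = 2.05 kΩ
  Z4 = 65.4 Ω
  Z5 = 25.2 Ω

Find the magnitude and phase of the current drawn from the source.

Step 1 — Angular frequency: ω = 2π·f = 2π·2430 = 1.527e+04 rad/s.
Step 2 — Component impedances:
  Z1: Z = 1/(jωC) = -j/(ω·C) = 0 - j5.598e+04 Ω
  Z2: Z = jωL = j·1.527e+04·0.001 = 0 + j15.27 Ω
  Z3: Z = R = 2050 Ω
  Z4: Z = R = 65.4 Ω
  Z5: Z = R = 25.2 Ω
Step 3 — Bridge requires nodal analysis (the Z5 bridge couples midpoints C and D, so the two paths cannot be reduced to a simple series/parallel combination). Setting node B to ground and injecting 1 A at node A, the 3-node admittance system at A, C, D solves to V_A = Z_AB = 2066 - j68.53 Ω = 2068∠-1.9° Ω.
Step 4 — Source phasor: V = 8.33∠-129.6° V = -5.31 - j6.418 V.
Step 5 — Ohm's law: I = V / Z_total = (-5.31 - j6.418) / (2066 - j68.53) = -0.002464 - j0.003188 A.
Step 6 — Convert to polar: |I| = 0.004029 A, ∠I = -127.7°.

I = 0.004029∠-127.7° A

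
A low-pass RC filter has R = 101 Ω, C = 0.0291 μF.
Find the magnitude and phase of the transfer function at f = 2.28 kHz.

Step 1 — Angular frequency: ω = 2π·2280 = 1.433e+04 rad/s.
Step 2 — Transfer function: H(jω) = 1/(1 + jωRC).
Step 3 — Denominator: 1 + jωRC = 1 + j·1.433e+04·101·2.91e-08 = 1 + j0.0421.
Step 4 — H = 0.9982 - j0.04203.
Step 5 — Magnitude: |H| = 0.9991 (-0.0 dB); phase: φ = -2.4°.

|H| = 0.9991 (-0.0 dB), φ = -2.4°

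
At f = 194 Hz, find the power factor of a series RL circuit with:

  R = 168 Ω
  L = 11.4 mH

Step 1 — Angular frequency: ω = 2π·f = 2π·194 = 1219 rad/s.
Step 2 — Component impedances:
  R: Z = R = 168 Ω
  L: Z = jωL = j·1219·0.0114 = 0 + j13.9 Ω
Step 3 — Series combination: Z_total = R + L = 168 + j13.9 Ω = 168.6∠4.7° Ω.
Step 4 — Power factor: PF = cos(φ) = Re(Z)/|Z| = 168/168.57 = 0.9966.
Step 5 — Type: Im(Z) = 13.9 ⇒ lagging (phase φ = 4.7°).

PF = 0.9966 (lagging, φ = 4.7°)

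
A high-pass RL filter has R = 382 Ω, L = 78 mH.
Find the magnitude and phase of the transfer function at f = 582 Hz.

Step 1 — Angular frequency: ω = 2π·582 = 3657 rad/s.
Step 2 — Transfer function: H(jω) = jωL/(R + jωL).
Step 3 — Numerator jωL = j·285.2; denominator R + jωL = 382 + j285.2.
Step 4 — H = 0.358 + j0.4794.
Step 5 — Magnitude: |H| = 0.5983 (-4.5 dB); phase: φ = 53.3°.

|H| = 0.5983 (-4.5 dB), φ = 53.3°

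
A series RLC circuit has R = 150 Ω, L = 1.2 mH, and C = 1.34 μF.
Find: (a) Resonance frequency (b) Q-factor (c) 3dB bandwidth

Step 1 — Resonance: ω₀ = 1/√(LC) = 1/√(0.0012·1.34e-06) = 2.494e+04 rad/s.
Step 2 — f₀ = ω₀/(2π) = 3969 Hz.
Step 3 — Series Q: Q = ω₀L/R = 2.494e+04·0.0012/150 = 0.1995.
Step 4 — Bandwidth: Δω = ω₀/Q = 1.25e+05 rad/s; BW = Δω/(2π) = 1.989e+04 Hz.

(a) f₀ = 3969 Hz  (b) Q = 0.1995  (c) BW = 1.989e+04 Hz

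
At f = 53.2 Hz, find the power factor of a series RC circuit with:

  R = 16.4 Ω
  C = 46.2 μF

Step 1 — Angular frequency: ω = 2π·f = 2π·53.2 = 334.3 rad/s.
Step 2 — Component impedances:
  R: Z = R = 16.4 Ω
  C: Z = 1/(jωC) = -j/(ω·C) = 0 - j64.75 Ω
Step 3 — Series combination: Z_total = R + C = 16.4 - j64.75 Ω = 66.8∠-75.8° Ω.
Step 4 — Power factor: PF = cos(φ) = Re(Z)/|Z| = 16.4/66.8 = 0.2455.
Step 5 — Type: Im(Z) = -64.75 ⇒ leading (phase φ = -75.8°).

PF = 0.2455 (leading, φ = -75.8°)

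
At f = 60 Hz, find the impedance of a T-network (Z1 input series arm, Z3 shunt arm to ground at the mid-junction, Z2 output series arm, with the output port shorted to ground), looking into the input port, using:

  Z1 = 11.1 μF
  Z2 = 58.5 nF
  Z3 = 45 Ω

Step 1 — Angular frequency: ω = 2π·f = 2π·60 = 377 rad/s.
Step 2 — Component impedances:
  Z1: Z = 1/(jωC) = -j/(ω·C) = 0 - j239 Ω
  Z2: Z = 1/(jωC) = -j/(ω·C) = 0 - j4.534e+04 Ω
  Z3: Z = R = 45 Ω
Step 3 — With the output port shorted to ground, the output series arm Z2 runs from the junction to ground; the shunt arm Z3 also runs from the junction to ground. They appear in parallel: Z3 || Z2 = 45 - j0.04466 Ω.
Step 4 — Series with input arm Z1: Z_in = Z1 + (Z3 || Z2) = 45 - j239 Ω = 243.2∠-79.3° Ω.

Z = 45 - j239 Ω = 243.2∠-79.3° Ω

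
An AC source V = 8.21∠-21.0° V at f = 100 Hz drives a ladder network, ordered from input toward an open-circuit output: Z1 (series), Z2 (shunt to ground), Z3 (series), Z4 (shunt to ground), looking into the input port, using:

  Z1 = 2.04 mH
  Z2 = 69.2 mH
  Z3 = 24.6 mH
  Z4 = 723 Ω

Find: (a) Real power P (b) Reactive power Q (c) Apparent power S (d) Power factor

Step 1 — Angular frequency: ω = 2π·f = 2π·100 = 628.3 rad/s.
Step 2 — Component impedances:
  Z1: Z = jωL = j·628.3·0.00204 = 0 + j1.282 Ω
  Z2: Z = jωL = j·628.3·0.0692 = 0 + j43.48 Ω
  Z3: Z = jωL = j·628.3·0.0246 = 0 + j15.46 Ω
  Z4: Z = R = 723 Ω
Step 3 — Ladder network (open output): work backward from the far end, alternating series and parallel combinations. Z_in = 2.598 + j44.55 Ω = 44.63∠86.7° Ω.
Step 4 — Source phasor: V = 8.21∠-21.0° V = 7.665 - j2.942 V.
Step 5 — Current: I = V / Z = -0.05582 - j0.1753 A = 0.184∠-107.7° A.
Step 6 — Complex power: S = V·I* = 0.08792 + j1.508 VA.
Step 7 — Real power: P = Re(S) = 0.08792 W.
Step 8 — Reactive power: Q = Im(S) = 1.508 VAR.
Step 9 — Apparent power: |S| = 1.51 VA.
Step 10 — Power factor: PF = P/|S| = 0.05821 (lagging).

(a) P = 0.08792 W  (b) Q = 1.508 VAR  (c) S = 1.51 VA  (d) PF = 0.05821 (lagging)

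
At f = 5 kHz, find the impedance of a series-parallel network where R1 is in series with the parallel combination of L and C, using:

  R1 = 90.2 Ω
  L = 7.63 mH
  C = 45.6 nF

Step 1 — Angular frequency: ω = 2π·f = 2π·5000 = 3.142e+04 rad/s.
Step 2 — Component impedances:
  R1: Z = R = 90.2 Ω
  L: Z = jωL = j·3.142e+04·0.00763 = 0 + j239.7 Ω
  C: Z = 1/(jωC) = -j/(ω·C) = 0 - j698 Ω
Step 3 — Parallel branch: L || C = 1/(1/L + 1/C) = 0 + j365.1 Ω.
Step 4 — Series with R1: Z_total = R1 + (L || C) = 90.2 + j365.1 Ω = 376∠76.1° Ω.

Z = 90.2 + j365.1 Ω = 376∠76.1° Ω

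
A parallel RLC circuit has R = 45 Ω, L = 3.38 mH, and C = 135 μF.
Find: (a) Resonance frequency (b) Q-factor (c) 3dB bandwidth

Step 1 — Resonance: ω₀ = 1/√(LC) = 1/√(0.00338·0.000135) = 1480 rad/s.
Step 2 — f₀ = ω₀/(2π) = 235.6 Hz.
Step 3 — Parallel Q: Q = R/(ω₀L) = 45/(1480·0.00338) = 8.993.
Step 4 — Bandwidth: Δω = ω₀/Q = 164.6 rad/s; BW = Δω/(2π) = 26.2 Hz.

(a) f₀ = 235.6 Hz  (b) Q = 8.993  (c) BW = 26.2 Hz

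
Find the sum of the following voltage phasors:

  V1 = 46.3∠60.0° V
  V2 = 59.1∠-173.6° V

Step 1 — Convert each phasor to rectangular form:
  V1 = 46.3·(cos(60.0°) + j·sin(60.0°)) = 23.15 + j40.1 V
  V2 = 59.1·(cos(-173.6°) + j·sin(-173.6°)) = -58.73 - j6.588 V
Step 2 — Sum components: V_total = -35.58 + j33.51 V.
Step 3 — Convert to polar: |V_total| = 48.88 V, ∠V_total = 136.7°.

V_total = 48.88∠136.7° V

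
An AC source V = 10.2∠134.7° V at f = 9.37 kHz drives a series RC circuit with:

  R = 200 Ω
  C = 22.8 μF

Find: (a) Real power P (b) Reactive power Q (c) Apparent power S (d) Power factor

Step 1 — Angular frequency: ω = 2π·f = 2π·9370 = 5.887e+04 rad/s.
Step 2 — Component impedances:
  R: Z = R = 200 Ω
  C: Z = 1/(jωC) = -j/(ω·C) = 0 - j0.745 Ω
Step 3 — Series combination: Z_total = R + C = 200 - j0.745 Ω = 200∠-0.2° Ω.
Step 4 — Source phasor: V = 10.2∠134.7° V = -7.175 + j7.25 V.
Step 5 — Current: I = V / Z = -0.03601 + j0.03612 A = 0.051∠134.9° A.
Step 6 — Complex power: S = V·I* = 0.5202 - j0.001938 VA.
Step 7 — Real power: P = Re(S) = 0.5202 W.
Step 8 — Reactive power: Q = Im(S) = -0.001938 VAR.
Step 9 — Apparent power: |S| = 0.5202 VA.
Step 10 — Power factor: PF = P/|S| = 1 (leading).

(a) P = 0.5202 W  (b) Q = -0.001938 VAR  (c) S = 0.5202 VA  (d) PF = 1 (leading)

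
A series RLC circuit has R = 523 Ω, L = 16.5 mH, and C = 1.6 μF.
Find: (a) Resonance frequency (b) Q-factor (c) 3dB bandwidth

Step 1 — Resonance condition Im(Z)=0 gives ω₀ = 1/√(LC).
Step 2 — ω₀ = 1/√(0.0165·1.6e-06) = 6155 rad/s.
Step 3 — f₀ = ω₀/(2π) = 979.5 Hz.
Step 4 — Series Q: Q = ω₀L/R = 6155·0.0165/523 = 0.1942.
Step 5 — 3dB bandwidth: Δω = ω₀/Q = 3.17e+04 rad/s; BW = Δω/(2π) = 5045 Hz.

(a) f₀ = 979.5 Hz  (b) Q = 0.1942  (c) BW = 5045 Hz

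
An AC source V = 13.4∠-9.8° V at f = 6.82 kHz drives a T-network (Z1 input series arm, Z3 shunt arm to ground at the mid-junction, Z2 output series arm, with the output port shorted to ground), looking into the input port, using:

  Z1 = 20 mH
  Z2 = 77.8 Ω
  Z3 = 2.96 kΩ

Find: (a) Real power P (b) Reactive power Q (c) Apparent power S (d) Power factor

Step 1 — Angular frequency: ω = 2π·f = 2π·6820 = 4.285e+04 rad/s.
Step 2 — Component impedances:
  Z1: Z = jωL = j·4.285e+04·0.02 = 0 + j857 Ω
  Z2: Z = R = 77.8 Ω
  Z3: Z = R = 2960 Ω
Step 3 — With the output port shorted to ground, the output series arm Z2 runs from the junction to ground; the shunt arm Z3 also runs from the junction to ground. They appear in parallel: Z3 || Z2 = 75.81 Ω.
Step 4 — Series with input arm Z1: Z_in = Z1 + (Z3 || Z2) = 75.81 + j857 Ω = 860.4∠84.9° Ω.
Step 5 — Source phasor: V = 13.4∠-9.8° V = 13.2 - j2.281 V.
Step 6 — Current: I = V / Z = -0.001288 - j0.01552 A = 0.01557∠-94.7° A.
Step 7 — Complex power: S = V·I* = 0.01839 + j0.2079 VA.
Step 8 — Real power: P = Re(S) = 0.01839 W.
Step 9 — Reactive power: Q = Im(S) = 0.2079 VAR.
Step 10 — Apparent power: |S| = 0.2087 VA.
Step 11 — Power factor: PF = P/|S| = 0.08811 (lagging).

(a) P = 0.01839 W  (b) Q = 0.2079 VAR  (c) S = 0.2087 VA  (d) PF = 0.08811 (lagging)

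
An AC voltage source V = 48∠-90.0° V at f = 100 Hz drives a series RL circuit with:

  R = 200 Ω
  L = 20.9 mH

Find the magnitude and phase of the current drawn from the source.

Step 1 — Angular frequency: ω = 2π·f = 2π·100 = 628.3 rad/s.
Step 2 — Component impedances:
  R: Z = R = 200 Ω
  L: Z = jωL = j·628.3·0.0209 = 0 + j13.13 Ω
Step 3 — Series combination: Z_total = R + L = 200 + j13.13 Ω = 200.4∠3.8° Ω.
Step 4 — Source phasor: V = 48∠-90.0° V = 0 - j48 V.
Step 5 — Ohm's law: I = V / Z_total = (0 - j48) / (200 + j13.13) = -0.01569 - j0.239 A.
Step 6 — Convert to polar: |I| = 0.2395 A, ∠I = -93.8°.

I = 0.2395∠-93.8° A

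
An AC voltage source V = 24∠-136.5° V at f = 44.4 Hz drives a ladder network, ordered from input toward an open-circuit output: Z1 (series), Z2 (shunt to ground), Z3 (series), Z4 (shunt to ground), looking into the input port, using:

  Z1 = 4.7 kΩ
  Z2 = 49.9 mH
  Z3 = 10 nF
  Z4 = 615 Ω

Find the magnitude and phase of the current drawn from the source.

Step 1 — Angular frequency: ω = 2π·f = 2π·44.4 = 279 rad/s.
Step 2 — Component impedances:
  Z1: Z = R = 4700 Ω
  Z2: Z = jωL = j·279·0.0499 = 0 + j13.92 Ω
  Z3: Z = 1/(jωC) = -j/(ω·C) = 0 - j3.585e+05 Ω
  Z4: Z = R = 615 Ω
Step 3 — Ladder network (open output): work backward from the far end, alternating series and parallel combinations. Z_in = 4700 + j13.92 Ω = 4700∠0.2° Ω.
Step 4 — Source phasor: V = 24∠-136.5° V = -17.41 - j16.52 V.
Step 5 — Ohm's law: I = V / Z_total = (-17.41 - j16.52) / (4700 + j13.92) = -0.003714 - j0.003504 A.
Step 6 — Convert to polar: |I| = 0.005106 A, ∠I = -136.7°.

I = 0.005106∠-136.7° A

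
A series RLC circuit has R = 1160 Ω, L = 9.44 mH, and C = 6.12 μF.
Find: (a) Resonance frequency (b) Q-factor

Step 1 — Resonance condition Im(Z)=0 gives ω₀ = 1/√(LC).
Step 2 — ω₀ = 1/√(0.00944·6.12e-06) = 4160 rad/s.
Step 3 — f₀ = ω₀/(2π) = 662.2 Hz.
Step 4 — Series Q: Q = ω₀L/R = 4160·0.00944/1160 = 0.03386.

(a) f₀ = 662.2 Hz  (b) Q = 0.03386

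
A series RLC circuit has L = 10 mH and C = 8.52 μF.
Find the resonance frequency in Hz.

Step 1 — Resonance condition Im(Z)=0 gives ω₀ = 1/√(LC).
Step 2 — ω₀ = 1/√(0.01·8.52e-06) = 3426 rad/s.
Step 3 — f₀ = ω₀/(2π) = 545.3 Hz.

f₀ = 545.3 Hz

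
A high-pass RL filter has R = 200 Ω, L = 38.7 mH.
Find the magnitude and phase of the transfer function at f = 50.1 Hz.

Step 1 — Angular frequency: ω = 2π·50.1 = 314.8 rad/s.
Step 2 — Transfer function: H(jω) = jωL/(R + jωL).
Step 3 — Numerator jωL = j·12.18; denominator R + jωL = 200 + j12.18.
Step 4 — H = 0.003696 + j0.06069.
Step 5 — Magnitude: |H| = 0.0608 (-24.3 dB); phase: φ = 86.5°.

|H| = 0.0608 (-24.3 dB), φ = 86.5°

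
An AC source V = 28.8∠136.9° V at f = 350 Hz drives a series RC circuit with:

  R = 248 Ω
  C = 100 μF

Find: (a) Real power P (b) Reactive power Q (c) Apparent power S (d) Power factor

Step 1 — Angular frequency: ω = 2π·f = 2π·350 = 2199 rad/s.
Step 2 — Component impedances:
  R: Z = R = 248 Ω
  C: Z = 1/(jωC) = -j/(ω·C) = 0 - j4.547 Ω
Step 3 — Series combination: Z_total = R + C = 248 - j4.547 Ω = 248∠-1.1° Ω.
Step 4 — Source phasor: V = 28.8∠136.9° V = -21.03 + j19.68 V.
Step 5 — Current: I = V / Z = -0.08622 + j0.07777 A = 0.1161∠138.0° A.
Step 6 — Complex power: S = V·I* = 3.343 - j0.0613 VA.
Step 7 — Real power: P = Re(S) = 3.343 W.
Step 8 — Reactive power: Q = Im(S) = -0.0613 VAR.
Step 9 — Apparent power: |S| = 3.344 VA.
Step 10 — Power factor: PF = P/|S| = 0.9998 (leading).

(a) P = 3.343 W  (b) Q = -0.0613 VAR  (c) S = 3.344 VA  (d) PF = 0.9998 (leading)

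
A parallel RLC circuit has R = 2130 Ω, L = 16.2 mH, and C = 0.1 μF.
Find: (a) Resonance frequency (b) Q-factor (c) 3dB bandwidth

Step 1 — Resonance: ω₀ = 1/√(LC) = 1/√(0.0162·1e-07) = 2.485e+04 rad/s.
Step 2 — f₀ = ω₀/(2π) = 3954 Hz.
Step 3 — Parallel Q: Q = R/(ω₀L) = 2130/(2.485e+04·0.0162) = 5.292.
Step 4 — Bandwidth: Δω = ω₀/Q = 4695 rad/s; BW = Δω/(2π) = 747.2 Hz.

(a) f₀ = 3954 Hz  (b) Q = 5.292  (c) BW = 747.2 Hz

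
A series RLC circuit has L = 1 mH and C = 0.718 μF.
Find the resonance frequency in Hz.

Step 1 — Resonance condition Im(Z)=0 gives ω₀ = 1/√(LC).
Step 2 — ω₀ = 1/√(0.001·7.18e-07) = 3.732e+04 rad/s.
Step 3 — f₀ = ω₀/(2π) = 5940 Hz.

f₀ = 5940 Hz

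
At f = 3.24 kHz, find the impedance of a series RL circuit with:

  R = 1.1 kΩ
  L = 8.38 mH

Step 1 — Angular frequency: ω = 2π·f = 2π·3240 = 2.036e+04 rad/s.
Step 2 — Component impedances:
  R: Z = R = 1100 Ω
  L: Z = jωL = j·2.036e+04·0.00838 = 0 + j170.6 Ω
Step 3 — Series combination: Z_total = R + L = 1100 + j170.6 Ω = 1113∠8.8° Ω.

Z = 1100 + j170.6 Ω = 1113∠8.8° Ω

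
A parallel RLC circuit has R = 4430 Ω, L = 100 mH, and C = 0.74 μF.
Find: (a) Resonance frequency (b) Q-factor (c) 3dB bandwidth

Step 1 — Resonance: ω₀ = 1/√(LC) = 1/√(0.1·7.4e-07) = 3676 rad/s.
Step 2 — f₀ = ω₀/(2π) = 585.1 Hz.
Step 3 — Parallel Q: Q = R/(ω₀L) = 4430/(3676·0.1) = 12.05.
Step 4 — Bandwidth: Δω = ω₀/Q = 305 rad/s; BW = Δω/(2π) = 48.55 Hz.

(a) f₀ = 585.1 Hz  (b) Q = 12.05  (c) BW = 48.55 Hz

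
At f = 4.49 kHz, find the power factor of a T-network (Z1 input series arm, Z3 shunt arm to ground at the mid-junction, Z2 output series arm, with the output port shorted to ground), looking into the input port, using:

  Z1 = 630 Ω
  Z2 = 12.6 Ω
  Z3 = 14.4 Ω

Step 1 — Angular frequency: ω = 2π·f = 2π·4490 = 2.821e+04 rad/s.
Step 2 — Component impedances:
  Z1: Z = R = 630 Ω
  Z2: Z = R = 12.6 Ω
  Z3: Z = R = 14.4 Ω
Step 3 — With the output port shorted to ground, the output series arm Z2 runs from the junction to ground; the shunt arm Z3 also runs from the junction to ground. They appear in parallel: Z3 || Z2 = 6.72 Ω.
Step 4 — Series with input arm Z1: Z_in = Z1 + (Z3 || Z2) = 636.7 Ω = 636.7∠0.0° Ω.
Step 5 — Power factor: PF = cos(φ) = Re(Z)/|Z| = 636.7/636.7 = 1.
Step 6 — Type: Im(Z) = 0 ⇒ unity (phase φ = 0.0°).

PF = 1 (unity, φ = 0.0°)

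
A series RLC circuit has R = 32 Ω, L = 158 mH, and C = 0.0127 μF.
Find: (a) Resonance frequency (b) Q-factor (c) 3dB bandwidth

Step 1 — Resonance condition Im(Z)=0 gives ω₀ = 1/√(LC).
Step 2 — ω₀ = 1/√(0.158·1.27e-08) = 2.232e+04 rad/s.
Step 3 — f₀ = ω₀/(2π) = 3553 Hz.
Step 4 — Series Q: Q = ω₀L/R = 2.232e+04·0.158/32 = 110.2.
Step 5 — 3dB bandwidth: Δω = ω₀/Q = 202.5 rad/s; BW = Δω/(2π) = 32.23 Hz.

(a) f₀ = 3553 Hz  (b) Q = 110.2  (c) BW = 32.23 Hz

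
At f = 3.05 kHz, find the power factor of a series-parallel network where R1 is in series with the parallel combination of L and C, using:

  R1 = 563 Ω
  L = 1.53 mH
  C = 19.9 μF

Step 1 — Angular frequency: ω = 2π·f = 2π·3050 = 1.916e+04 rad/s.
Step 2 — Component impedances:
  R1: Z = R = 563 Ω
  L: Z = jωL = j·1.916e+04·0.00153 = 0 + j29.32 Ω
  C: Z = 1/(jωC) = -j/(ω·C) = 0 - j2.622 Ω
Step 3 — Parallel branch: L || C = 1/(1/L + 1/C) = 0 - j2.88 Ω.
Step 4 — Series with R1: Z_total = R1 + (L || C) = 563 - j2.88 Ω = 563∠-0.3° Ω.
Step 5 — Power factor: PF = cos(φ) = Re(Z)/|Z| = 563/563 = 1.
Step 6 — Type: Im(Z) = -2.88 ⇒ leading (phase φ = -0.3°).

PF = 1 (leading, φ = -0.3°)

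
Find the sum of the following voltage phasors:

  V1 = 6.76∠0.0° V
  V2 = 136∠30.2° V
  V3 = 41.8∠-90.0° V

Step 1 — Convert each phasor to rectangular form:
  V1 = 6.76·(cos(0.0°) + j·sin(0.0°)) = 6.76 V
  V2 = 136·(cos(30.2°) + j·sin(30.2°)) = 117.5 + j68.41 V
  V3 = 41.8·(cos(-90.0°) + j·sin(-90.0°)) = 0 - j41.8 V
Step 2 — Sum components: V_total = 124.3 + j26.61 V.
Step 3 — Convert to polar: |V_total| = 127.1 V, ∠V_total = 12.1°.

V_total = 127.1∠12.1° V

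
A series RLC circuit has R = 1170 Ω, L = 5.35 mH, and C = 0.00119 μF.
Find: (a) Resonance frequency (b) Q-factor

Step 1 — Resonance condition Im(Z)=0 gives ω₀ = 1/√(LC).
Step 2 — ω₀ = 1/√(0.00535·1.19e-09) = 3.963e+05 rad/s.
Step 3 — f₀ = ω₀/(2π) = 6.308e+04 Hz.
Step 4 — Series Q: Q = ω₀L/R = 3.963e+05·0.00535/1170 = 1.812.

(a) f₀ = 6.308e+04 Hz  (b) Q = 1.812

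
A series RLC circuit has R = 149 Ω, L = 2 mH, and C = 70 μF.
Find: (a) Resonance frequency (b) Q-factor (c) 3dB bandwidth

Step 1 — Resonance condition Im(Z)=0 gives ω₀ = 1/√(LC).
Step 2 — ω₀ = 1/√(0.002·7e-05) = 2673 rad/s.
Step 3 — f₀ = ω₀/(2π) = 425.4 Hz.
Step 4 — Series Q: Q = ω₀L/R = 2673·0.002/149 = 0.03587.
Step 5 — 3dB bandwidth: Δω = ω₀/Q = 7.45e+04 rad/s; BW = Δω/(2π) = 1.186e+04 Hz.

(a) f₀ = 425.4 Hz  (b) Q = 0.03587  (c) BW = 1.186e+04 Hz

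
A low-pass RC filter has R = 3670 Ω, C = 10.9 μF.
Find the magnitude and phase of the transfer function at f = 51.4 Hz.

Step 1 — Angular frequency: ω = 2π·51.4 = 323 rad/s.
Step 2 — Transfer function: H(jω) = 1/(1 + jωRC).
Step 3 — Denominator: 1 + jωRC = 1 + j·323·3670·1.09e-05 = 1 + j12.92.
Step 4 — H = 0.005956 - j0.07694.
Step 5 — Magnitude: |H| = 0.07717 (-22.3 dB); phase: φ = -85.6°.

|H| = 0.07717 (-22.3 dB), φ = -85.6°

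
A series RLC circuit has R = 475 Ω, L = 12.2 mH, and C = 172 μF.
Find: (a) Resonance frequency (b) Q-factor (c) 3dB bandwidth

Step 1 — Resonance: ω₀ = 1/√(LC) = 1/√(0.0122·0.000172) = 690.3 rad/s.
Step 2 — f₀ = ω₀/(2π) = 109.9 Hz.
Step 3 — Series Q: Q = ω₀L/R = 690.3·0.0122/475 = 0.01773.
Step 4 — Bandwidth: Δω = ω₀/Q = 3.893e+04 rad/s; BW = Δω/(2π) = 6197 Hz.

(a) f₀ = 109.9 Hz  (b) Q = 0.01773  (c) BW = 6197 Hz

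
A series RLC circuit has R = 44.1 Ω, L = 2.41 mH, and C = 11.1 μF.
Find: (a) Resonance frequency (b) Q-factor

Step 1 — Resonance condition Im(Z)=0 gives ω₀ = 1/√(LC).
Step 2 — ω₀ = 1/√(0.00241·1.11e-05) = 6114 rad/s.
Step 3 — f₀ = ω₀/(2π) = 973.1 Hz.
Step 4 — Series Q: Q = ω₀L/R = 6114·0.00241/44.1 = 0.3341.

(a) f₀ = 973.1 Hz  (b) Q = 0.3341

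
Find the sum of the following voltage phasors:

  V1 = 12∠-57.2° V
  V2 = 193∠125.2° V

Step 1 — Convert each phasor to rectangular form:
  V1 = 12·(cos(-57.2°) + j·sin(-57.2°)) = 6.5 - j10.09 V
  V2 = 193·(cos(125.2°) + j·sin(125.2°)) = -111.3 + j157.7 V
Step 2 — Sum components: V_total = -104.8 + j147.6 V.
Step 3 — Convert to polar: |V_total| = 181 V, ∠V_total = 125.4°.

V_total = 181∠125.4° V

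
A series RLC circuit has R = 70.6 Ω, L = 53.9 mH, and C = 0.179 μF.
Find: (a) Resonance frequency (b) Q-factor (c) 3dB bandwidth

Step 1 — Resonance: ω₀ = 1/√(LC) = 1/√(0.0539·1.79e-07) = 1.018e+04 rad/s.
Step 2 — f₀ = ω₀/(2π) = 1620 Hz.
Step 3 — Series Q: Q = ω₀L/R = 1.018e+04·0.0539/70.6 = 7.773.
Step 4 — Bandwidth: Δω = ω₀/Q = 1310 rad/s; BW = Δω/(2π) = 208.5 Hz.

(a) f₀ = 1620 Hz  (b) Q = 7.773  (c) BW = 208.5 Hz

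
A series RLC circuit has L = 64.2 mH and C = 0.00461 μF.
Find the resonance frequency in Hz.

Step 1 — Resonance condition Im(Z)=0 gives ω₀ = 1/√(LC).
Step 2 — ω₀ = 1/√(0.0642·4.61e-09) = 5.813e+04 rad/s.
Step 3 — f₀ = ω₀/(2π) = 9251 Hz.

f₀ = 9251 Hz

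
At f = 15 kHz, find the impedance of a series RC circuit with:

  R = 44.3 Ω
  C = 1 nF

Step 1 — Angular frequency: ω = 2π·f = 2π·1.5e+04 = 9.425e+04 rad/s.
Step 2 — Component impedances:
  R: Z = R = 44.3 Ω
  C: Z = 1/(jωC) = -j/(ω·C) = 0 - j1.061e+04 Ω
Step 3 — Series combination: Z_total = R + C = 44.3 - j1.061e+04 Ω = 1.061e+04∠-89.8° Ω.

Z = 44.3 - j1.061e+04 Ω = 1.061e+04∠-89.8° Ω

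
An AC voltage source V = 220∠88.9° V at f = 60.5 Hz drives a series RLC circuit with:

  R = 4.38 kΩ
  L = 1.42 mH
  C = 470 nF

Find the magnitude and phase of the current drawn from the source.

Step 1 — Angular frequency: ω = 2π·f = 2π·60.5 = 380.1 rad/s.
Step 2 — Component impedances:
  R: Z = R = 4380 Ω
  L: Z = jωL = j·380.1·0.00142 = 0 + j0.5398 Ω
  C: Z = 1/(jωC) = -j/(ω·C) = 0 - j5597 Ω
Step 3 — Series combination: Z_total = R + L + C = 4380 - j5597 Ω = 7107∠-52.0° Ω.
Step 4 — Source phasor: V = 220∠88.9° V = 4.223 + j220 V.
Step 5 — Ohm's law: I = V / Z_total = (4.223 + j220) / (4380 - j5597) = -0.02401 + j0.01954 A.
Step 6 — Convert to polar: |I| = 0.03096 A, ∠I = 140.9°.

I = 0.03096∠140.9° A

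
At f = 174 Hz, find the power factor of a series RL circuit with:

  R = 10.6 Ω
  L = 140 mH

Step 1 — Angular frequency: ω = 2π·f = 2π·174 = 1093 rad/s.
Step 2 — Component impedances:
  R: Z = R = 10.6 Ω
  L: Z = jωL = j·1093·0.14 = 0 + j153.1 Ω
Step 3 — Series combination: Z_total = R + L = 10.6 + j153.1 Ω = 153.4∠86.0° Ω.
Step 4 — Power factor: PF = cos(φ) = Re(Z)/|Z| = 10.6/153.43 = 0.06909.
Step 5 — Type: Im(Z) = 153.1 ⇒ lagging (phase φ = 86.0°).

PF = 0.06909 (lagging, φ = 86.0°)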